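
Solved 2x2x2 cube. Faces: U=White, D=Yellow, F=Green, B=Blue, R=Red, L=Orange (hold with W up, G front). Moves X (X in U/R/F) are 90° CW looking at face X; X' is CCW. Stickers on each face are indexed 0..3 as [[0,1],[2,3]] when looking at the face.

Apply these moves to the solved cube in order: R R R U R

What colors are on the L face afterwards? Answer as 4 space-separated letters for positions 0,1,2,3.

Answer: G W O O

Derivation:
After move 1 (R): R=RRRR U=WGWG F=GYGY D=YBYB B=WBWB
After move 2 (R): R=RRRR U=WYWY F=GBGB D=YWYW B=GBGB
After move 3 (R): R=RRRR U=WBWB F=GWGW D=YGYG B=YBYB
After move 4 (U): U=WWBB F=RRGW R=YBRR B=OOYB L=GWOO
After move 5 (R): R=RYRB U=WRBW F=RGGG D=YYYO B=BOWB
Query: L face = GWOO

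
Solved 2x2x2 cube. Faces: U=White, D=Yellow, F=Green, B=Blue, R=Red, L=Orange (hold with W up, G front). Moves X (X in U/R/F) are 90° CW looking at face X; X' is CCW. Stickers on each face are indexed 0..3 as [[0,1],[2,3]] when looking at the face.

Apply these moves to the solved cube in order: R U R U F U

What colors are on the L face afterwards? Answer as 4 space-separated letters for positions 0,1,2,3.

Answer: G R O W

Derivation:
After move 1 (R): R=RRRR U=WGWG F=GYGY D=YBYB B=WBWB
After move 2 (U): U=WWGG F=RRGY R=WBRR B=OOWB L=GYOO
After move 3 (R): R=RWRB U=WRGY F=RBGB D=YWYO B=GOWB
After move 4 (U): U=GWYR F=RWGB R=GORB B=GYWB L=RBOO
After move 5 (F): F=GRBW U=GWOB R=YORB D=RGYO L=RYOW
After move 6 (U): U=OGBW F=YOBW R=GYRB B=RYWB L=GROW
Query: L face = GROW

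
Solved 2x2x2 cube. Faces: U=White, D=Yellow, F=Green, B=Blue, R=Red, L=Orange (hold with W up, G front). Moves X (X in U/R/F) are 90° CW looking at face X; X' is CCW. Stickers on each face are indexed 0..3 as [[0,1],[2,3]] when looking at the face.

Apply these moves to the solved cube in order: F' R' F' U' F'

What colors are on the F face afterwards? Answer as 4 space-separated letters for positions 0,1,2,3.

Answer: B G O G

Derivation:
After move 1 (F'): F=GGGG U=WWRR R=YRYR D=OOYY L=OWOW
After move 2 (R'): R=RRYY U=WBRB F=GWGR D=OGYG B=YBOB
After move 3 (F'): F=WRGG U=WBRY R=GROY D=WWYG L=OBOR
After move 4 (U'): U=BYWR F=OBGG R=WROY B=GROB L=YBOR
After move 5 (F'): F=BGOG U=BYWO R=WRWY D=BRYG L=YROW
Query: F face = BGOG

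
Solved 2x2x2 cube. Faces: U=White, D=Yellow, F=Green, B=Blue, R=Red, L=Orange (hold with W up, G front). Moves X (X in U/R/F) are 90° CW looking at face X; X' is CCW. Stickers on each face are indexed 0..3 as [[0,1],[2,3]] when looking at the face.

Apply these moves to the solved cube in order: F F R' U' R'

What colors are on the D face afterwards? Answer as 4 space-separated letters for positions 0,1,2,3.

Answer: W R Y Y

Derivation:
After move 1 (F): F=GGGG U=WWOO R=WRWR D=RRYY L=OYOY
After move 2 (F): F=GGGG U=WWYY R=OROR D=WWYY L=OROR
After move 3 (R'): R=RROO U=WBYB F=GWGY D=WGYG B=YBWB
After move 4 (U'): U=BBWY F=ORGY R=GWOO B=RRWB L=YBOR
After move 5 (R'): R=WOGO U=BWWR F=OBGY D=WRYY B=GRGB
Query: D face = WRYY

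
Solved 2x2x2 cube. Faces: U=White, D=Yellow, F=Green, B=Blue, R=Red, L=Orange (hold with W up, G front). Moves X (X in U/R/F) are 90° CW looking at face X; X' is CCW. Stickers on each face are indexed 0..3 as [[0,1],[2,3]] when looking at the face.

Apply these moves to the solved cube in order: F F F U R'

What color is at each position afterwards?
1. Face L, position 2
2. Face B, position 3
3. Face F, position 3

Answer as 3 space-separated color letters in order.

Answer: O B W

Derivation:
After move 1 (F): F=GGGG U=WWOO R=WRWR D=RRYY L=OYOY
After move 2 (F): F=GGGG U=WWYY R=OROR D=WWYY L=OROR
After move 3 (F): F=GGGG U=WWRR R=YRYR D=OOYY L=OWOW
After move 4 (U): U=RWRW F=YRGG R=BBYR B=OWBB L=GGOW
After move 5 (R'): R=BRBY U=RBRO F=YWGW D=ORYG B=YWOB
Query 1: L[2] = O
Query 2: B[3] = B
Query 3: F[3] = W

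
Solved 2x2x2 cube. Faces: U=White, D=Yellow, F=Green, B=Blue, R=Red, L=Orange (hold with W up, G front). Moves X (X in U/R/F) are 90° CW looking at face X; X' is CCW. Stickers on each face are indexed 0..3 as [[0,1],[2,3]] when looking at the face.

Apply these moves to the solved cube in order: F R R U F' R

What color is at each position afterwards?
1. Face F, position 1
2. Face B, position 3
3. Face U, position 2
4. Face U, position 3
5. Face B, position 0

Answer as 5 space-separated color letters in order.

After move 1 (F): F=GGGG U=WWOO R=WRWR D=RRYY L=OYOY
After move 2 (R): R=WWRR U=WGOG F=GRGY D=RBYB B=OBWB
After move 3 (R): R=RWRW U=WROY F=GBGB D=RWYO B=GBGB
After move 4 (U): U=OWYR F=RWGB R=GBRW B=OYGB L=GBOY
After move 5 (F'): F=WBRG U=OWGR R=WBRW D=BYYO L=GROY
After move 6 (R): R=RWWB U=OBGG F=WYRO D=BGYO B=RYWB
Query 1: F[1] = Y
Query 2: B[3] = B
Query 3: U[2] = G
Query 4: U[3] = G
Query 5: B[0] = R

Answer: Y B G G R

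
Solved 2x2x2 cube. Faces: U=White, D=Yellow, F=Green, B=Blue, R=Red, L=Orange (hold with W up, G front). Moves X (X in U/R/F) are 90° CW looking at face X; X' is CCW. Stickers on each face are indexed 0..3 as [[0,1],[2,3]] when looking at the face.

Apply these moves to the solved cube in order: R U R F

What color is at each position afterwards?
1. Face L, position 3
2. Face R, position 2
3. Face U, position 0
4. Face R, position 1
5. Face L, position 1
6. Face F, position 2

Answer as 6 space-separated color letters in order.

Answer: W Y W W Y B

Derivation:
After move 1 (R): R=RRRR U=WGWG F=GYGY D=YBYB B=WBWB
After move 2 (U): U=WWGG F=RRGY R=WBRR B=OOWB L=GYOO
After move 3 (R): R=RWRB U=WRGY F=RBGB D=YWYO B=GOWB
After move 4 (F): F=GRBB U=WROY R=GWYB D=RRYO L=GYOW
Query 1: L[3] = W
Query 2: R[2] = Y
Query 3: U[0] = W
Query 4: R[1] = W
Query 5: L[1] = Y
Query 6: F[2] = B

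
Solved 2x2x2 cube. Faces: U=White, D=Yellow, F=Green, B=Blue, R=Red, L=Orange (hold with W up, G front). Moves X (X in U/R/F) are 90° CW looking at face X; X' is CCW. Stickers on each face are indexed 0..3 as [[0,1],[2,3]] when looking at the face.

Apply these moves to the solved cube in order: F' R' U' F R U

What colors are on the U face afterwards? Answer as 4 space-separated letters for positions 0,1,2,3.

After move 1 (F'): F=GGGG U=WWRR R=YRYR D=OOYY L=OWOW
After move 2 (R'): R=RRYY U=WBRB F=GWGR D=OGYG B=YBOB
After move 3 (U'): U=BBWR F=OWGR R=GWYY B=RROB L=YBOW
After move 4 (F): F=GORW U=BBWB R=WWRY D=YGYG L=YOOG
After move 5 (R): R=RWYW U=BOWW F=GGRG D=YOYR B=BRBB
After move 6 (U): U=WBWO F=RWRG R=BRYW B=YOBB L=GGOG
Query: U face = WBWO

Answer: W B W O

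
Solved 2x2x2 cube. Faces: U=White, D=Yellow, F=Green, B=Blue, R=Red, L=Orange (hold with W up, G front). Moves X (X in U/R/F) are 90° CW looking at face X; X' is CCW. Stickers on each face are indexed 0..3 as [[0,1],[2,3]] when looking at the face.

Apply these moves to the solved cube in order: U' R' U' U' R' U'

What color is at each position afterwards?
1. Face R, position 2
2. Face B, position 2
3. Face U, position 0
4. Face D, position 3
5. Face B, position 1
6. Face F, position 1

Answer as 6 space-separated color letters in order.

Answer: B O Y W R R

Derivation:
After move 1 (U'): U=WWWW F=OOGG R=GGRR B=RRBB L=BBOO
After move 2 (R'): R=GRGR U=WBWR F=OWGW D=YOYG B=YRYB
After move 3 (U'): U=BRWW F=BBGW R=OWGR B=GRYB L=YROO
After move 4 (U'): U=RWBW F=YRGW R=BBGR B=OWYB L=GROO
After move 5 (R'): R=BRBG U=RYBO F=YWGW D=YRYW B=GWOB
After move 6 (U'): U=YORB F=GRGW R=YWBG B=BROB L=GWOO
Query 1: R[2] = B
Query 2: B[2] = O
Query 3: U[0] = Y
Query 4: D[3] = W
Query 5: B[1] = R
Query 6: F[1] = R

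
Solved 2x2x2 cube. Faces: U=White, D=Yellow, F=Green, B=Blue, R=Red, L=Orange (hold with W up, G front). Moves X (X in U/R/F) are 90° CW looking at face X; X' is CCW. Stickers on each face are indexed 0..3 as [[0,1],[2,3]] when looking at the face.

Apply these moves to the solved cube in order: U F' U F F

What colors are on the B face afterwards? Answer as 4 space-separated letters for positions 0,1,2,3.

After move 1 (U): U=WWWW F=RRGG R=BBRR B=OOBB L=GGOO
After move 2 (F'): F=RGRG U=WWBR R=YBYR D=GOYY L=GWOW
After move 3 (U): U=BWRW F=YBRG R=OOYR B=GWBB L=RGOW
After move 4 (F): F=RYGB U=BWWG R=ROWR D=YOYY L=RGOO
After move 5 (F): F=GRBY U=BWOG R=WOGR D=WRYY L=RYOO
Query: B face = GWBB

Answer: G W B B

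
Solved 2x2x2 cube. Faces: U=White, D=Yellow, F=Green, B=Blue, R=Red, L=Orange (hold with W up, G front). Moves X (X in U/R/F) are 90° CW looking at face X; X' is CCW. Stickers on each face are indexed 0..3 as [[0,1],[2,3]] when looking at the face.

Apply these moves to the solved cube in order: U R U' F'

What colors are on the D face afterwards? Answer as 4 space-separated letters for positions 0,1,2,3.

Answer: O O Y O

Derivation:
After move 1 (U): U=WWWW F=RRGG R=BBRR B=OOBB L=GGOO
After move 2 (R): R=RBRB U=WRWG F=RYGY D=YBYO B=WOWB
After move 3 (U'): U=RGWW F=GGGY R=RYRB B=RBWB L=WOOO
After move 4 (F'): F=GYGG U=RGRR R=BYYB D=OOYO L=WWOW
Query: D face = OOYO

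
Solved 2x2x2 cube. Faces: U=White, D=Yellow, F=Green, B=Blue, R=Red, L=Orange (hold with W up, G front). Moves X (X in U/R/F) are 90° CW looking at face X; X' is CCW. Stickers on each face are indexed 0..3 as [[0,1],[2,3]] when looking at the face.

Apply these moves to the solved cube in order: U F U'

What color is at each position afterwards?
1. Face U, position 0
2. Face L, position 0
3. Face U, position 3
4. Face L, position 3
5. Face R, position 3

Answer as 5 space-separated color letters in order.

Answer: W O O Y R

Derivation:
After move 1 (U): U=WWWW F=RRGG R=BBRR B=OOBB L=GGOO
After move 2 (F): F=GRGR U=WWOG R=WBWR D=RBYY L=GYOY
After move 3 (U'): U=WGWO F=GYGR R=GRWR B=WBBB L=OOOY
Query 1: U[0] = W
Query 2: L[0] = O
Query 3: U[3] = O
Query 4: L[3] = Y
Query 5: R[3] = R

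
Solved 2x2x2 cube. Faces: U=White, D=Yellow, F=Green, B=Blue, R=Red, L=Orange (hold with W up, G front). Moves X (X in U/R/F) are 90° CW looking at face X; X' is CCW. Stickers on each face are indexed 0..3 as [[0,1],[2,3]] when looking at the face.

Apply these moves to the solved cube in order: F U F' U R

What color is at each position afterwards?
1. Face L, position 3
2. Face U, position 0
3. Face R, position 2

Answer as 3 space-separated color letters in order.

Answer: O B R

Derivation:
After move 1 (F): F=GGGG U=WWOO R=WRWR D=RRYY L=OYOY
After move 2 (U): U=OWOW F=WRGG R=BBWR B=OYBB L=GGOY
After move 3 (F'): F=RGWG U=OWBW R=RBRR D=GYYY L=GWOO
After move 4 (U): U=BOWW F=RBWG R=OYRR B=GWBB L=RGOO
After move 5 (R): R=RORY U=BBWG F=RYWY D=GBYG B=WWOB
Query 1: L[3] = O
Query 2: U[0] = B
Query 3: R[2] = R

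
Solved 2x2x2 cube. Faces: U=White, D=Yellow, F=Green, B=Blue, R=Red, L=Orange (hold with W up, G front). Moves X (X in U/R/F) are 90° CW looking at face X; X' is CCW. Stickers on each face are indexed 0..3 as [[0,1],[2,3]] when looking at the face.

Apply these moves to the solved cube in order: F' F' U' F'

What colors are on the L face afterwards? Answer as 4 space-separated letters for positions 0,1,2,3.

Answer: B Y O W

Derivation:
After move 1 (F'): F=GGGG U=WWRR R=YRYR D=OOYY L=OWOW
After move 2 (F'): F=GGGG U=WWYY R=OROR D=WWYY L=OROR
After move 3 (U'): U=WYWY F=ORGG R=GGOR B=ORBB L=BBOR
After move 4 (F'): F=RGOG U=WYGO R=WGWR D=BRYY L=BYOW
Query: L face = BYOW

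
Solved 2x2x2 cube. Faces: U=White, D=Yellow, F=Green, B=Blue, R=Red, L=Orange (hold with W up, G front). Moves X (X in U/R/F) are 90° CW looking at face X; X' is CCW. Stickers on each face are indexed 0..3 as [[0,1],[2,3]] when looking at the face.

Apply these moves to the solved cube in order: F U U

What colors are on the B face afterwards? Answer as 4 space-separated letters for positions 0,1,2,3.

After move 1 (F): F=GGGG U=WWOO R=WRWR D=RRYY L=OYOY
After move 2 (U): U=OWOW F=WRGG R=BBWR B=OYBB L=GGOY
After move 3 (U): U=OOWW F=BBGG R=OYWR B=GGBB L=WROY
Query: B face = GGBB

Answer: G G B B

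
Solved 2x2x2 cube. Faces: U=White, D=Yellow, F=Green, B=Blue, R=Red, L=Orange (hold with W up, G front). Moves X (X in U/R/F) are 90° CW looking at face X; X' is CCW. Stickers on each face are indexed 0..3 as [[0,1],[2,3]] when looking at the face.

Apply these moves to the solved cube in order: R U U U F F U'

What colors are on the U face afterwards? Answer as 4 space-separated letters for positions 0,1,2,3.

After move 1 (R): R=RRRR U=WGWG F=GYGY D=YBYB B=WBWB
After move 2 (U): U=WWGG F=RRGY R=WBRR B=OOWB L=GYOO
After move 3 (U): U=GWGW F=WBGY R=OORR B=GYWB L=RROO
After move 4 (U): U=GGWW F=OOGY R=GYRR B=RRWB L=WBOO
After move 5 (F): F=GOYO U=GGOB R=WYWR D=RGYB L=WYOB
After move 6 (F): F=YGOO U=GGBY R=OYBR D=WWYB L=WROG
After move 7 (U'): U=GYGB F=WROO R=YGBR B=OYWB L=RROG
Query: U face = GYGB

Answer: G Y G B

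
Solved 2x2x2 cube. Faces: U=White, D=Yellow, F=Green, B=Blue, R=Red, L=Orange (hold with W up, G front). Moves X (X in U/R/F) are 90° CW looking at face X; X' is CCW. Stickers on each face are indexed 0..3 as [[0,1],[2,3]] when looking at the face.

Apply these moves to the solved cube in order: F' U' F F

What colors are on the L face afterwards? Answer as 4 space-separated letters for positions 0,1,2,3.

After move 1 (F'): F=GGGG U=WWRR R=YRYR D=OOYY L=OWOW
After move 2 (U'): U=WRWR F=OWGG R=GGYR B=YRBB L=BBOW
After move 3 (F): F=GOGW U=WRWB R=WGRR D=YGYY L=BOOO
After move 4 (F): F=GGWO U=WROO R=WGBR D=RWYY L=BYOG
Query: L face = BYOG

Answer: B Y O G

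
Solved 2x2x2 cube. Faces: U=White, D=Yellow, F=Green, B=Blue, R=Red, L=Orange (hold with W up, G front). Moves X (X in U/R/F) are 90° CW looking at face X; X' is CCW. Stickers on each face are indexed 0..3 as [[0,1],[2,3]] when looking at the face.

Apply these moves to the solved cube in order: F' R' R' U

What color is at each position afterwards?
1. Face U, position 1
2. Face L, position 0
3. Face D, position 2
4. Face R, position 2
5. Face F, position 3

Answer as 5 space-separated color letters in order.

After move 1 (F'): F=GGGG U=WWRR R=YRYR D=OOYY L=OWOW
After move 2 (R'): R=RRYY U=WBRB F=GWGR D=OGYG B=YBOB
After move 3 (R'): R=RYRY U=WORY F=GBGB D=OWYR B=GBGB
After move 4 (U): U=RWYO F=RYGB R=GBRY B=OWGB L=GBOW
Query 1: U[1] = W
Query 2: L[0] = G
Query 3: D[2] = Y
Query 4: R[2] = R
Query 5: F[3] = B

Answer: W G Y R B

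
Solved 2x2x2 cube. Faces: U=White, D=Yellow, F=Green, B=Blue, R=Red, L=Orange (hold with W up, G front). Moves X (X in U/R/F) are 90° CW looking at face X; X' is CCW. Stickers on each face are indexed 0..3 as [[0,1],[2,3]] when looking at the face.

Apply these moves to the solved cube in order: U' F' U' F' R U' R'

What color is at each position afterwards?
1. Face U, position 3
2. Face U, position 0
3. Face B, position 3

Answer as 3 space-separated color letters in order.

Answer: B G B

Derivation:
After move 1 (U'): U=WWWW F=OOGG R=GGRR B=RRBB L=BBOO
After move 2 (F'): F=OGOG U=WWGR R=YGYR D=BOYY L=BWOW
After move 3 (U'): U=WRWG F=BWOG R=OGYR B=YGBB L=RROW
After move 4 (F'): F=WGBO U=WROY R=OGBR D=RWYY L=RGOW
After move 5 (R): R=BORG U=WGOO F=WWBY D=RBYY B=YGRB
After move 6 (U'): U=GOWO F=RGBY R=WWRG B=BORB L=YGOW
After move 7 (R'): R=WGWR U=GRWB F=ROBO D=RGYY B=YOBB
Query 1: U[3] = B
Query 2: U[0] = G
Query 3: B[3] = B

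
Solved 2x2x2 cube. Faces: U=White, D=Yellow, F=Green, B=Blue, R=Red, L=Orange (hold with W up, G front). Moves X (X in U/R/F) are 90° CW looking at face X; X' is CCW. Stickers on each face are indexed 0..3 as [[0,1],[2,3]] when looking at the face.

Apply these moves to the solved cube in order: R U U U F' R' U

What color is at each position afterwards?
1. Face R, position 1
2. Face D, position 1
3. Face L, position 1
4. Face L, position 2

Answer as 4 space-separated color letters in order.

Answer: R Y G O

Derivation:
After move 1 (R): R=RRRR U=WGWG F=GYGY D=YBYB B=WBWB
After move 2 (U): U=WWGG F=RRGY R=WBRR B=OOWB L=GYOO
After move 3 (U): U=GWGW F=WBGY R=OORR B=GYWB L=RROO
After move 4 (U): U=GGWW F=OOGY R=GYRR B=RRWB L=WBOO
After move 5 (F'): F=OYOG U=GGGR R=BYYR D=BOYB L=WWOW
After move 6 (R'): R=YRBY U=GWGR F=OGOR D=BYYG B=BROB
After move 7 (U): U=GGRW F=YROR R=BRBY B=WWOB L=OGOW
Query 1: R[1] = R
Query 2: D[1] = Y
Query 3: L[1] = G
Query 4: L[2] = O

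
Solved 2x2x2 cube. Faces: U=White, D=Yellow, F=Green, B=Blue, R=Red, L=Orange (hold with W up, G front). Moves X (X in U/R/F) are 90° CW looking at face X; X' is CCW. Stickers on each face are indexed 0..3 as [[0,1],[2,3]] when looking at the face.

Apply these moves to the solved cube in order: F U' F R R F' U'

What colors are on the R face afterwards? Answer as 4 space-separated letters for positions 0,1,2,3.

Answer: B W W W

Derivation:
After move 1 (F): F=GGGG U=WWOO R=WRWR D=RRYY L=OYOY
After move 2 (U'): U=WOWO F=OYGG R=GGWR B=WRBB L=BBOY
After move 3 (F): F=GOGY U=WOYB R=WGOR D=WGYY L=BROR
After move 4 (R): R=OWRG U=WOYY F=GGGY D=WBYW B=BROB
After move 5 (R): R=ROGW U=WGYY F=GBGW D=WOYB B=YROB
After move 6 (F'): F=BWGG U=WGRG R=OOWW D=RRYB L=BYOY
After move 7 (U'): U=GGWR F=BYGG R=BWWW B=OOOB L=YROY
Query: R face = BWWW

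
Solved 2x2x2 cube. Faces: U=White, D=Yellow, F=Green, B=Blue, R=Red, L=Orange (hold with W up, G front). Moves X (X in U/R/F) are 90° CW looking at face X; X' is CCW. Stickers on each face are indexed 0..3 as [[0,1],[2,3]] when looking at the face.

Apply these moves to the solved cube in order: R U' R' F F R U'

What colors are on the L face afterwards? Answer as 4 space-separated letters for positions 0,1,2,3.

After move 1 (R): R=RRRR U=WGWG F=GYGY D=YBYB B=WBWB
After move 2 (U'): U=GGWW F=OOGY R=GYRR B=RRWB L=WBOO
After move 3 (R'): R=YRGR U=GWWR F=OGGW D=YOYY B=BRBB
After move 4 (F): F=GOWG U=GWOB R=WRRR D=GYYY L=WYOO
After move 5 (F): F=WGGO U=GWOY R=ORBR D=RWYY L=WGOY
After move 6 (R): R=BORR U=GGOO F=WWGY D=RBYB B=YRWB
After move 7 (U'): U=GOGO F=WGGY R=WWRR B=BOWB L=YROY
Query: L face = YROY

Answer: Y R O Y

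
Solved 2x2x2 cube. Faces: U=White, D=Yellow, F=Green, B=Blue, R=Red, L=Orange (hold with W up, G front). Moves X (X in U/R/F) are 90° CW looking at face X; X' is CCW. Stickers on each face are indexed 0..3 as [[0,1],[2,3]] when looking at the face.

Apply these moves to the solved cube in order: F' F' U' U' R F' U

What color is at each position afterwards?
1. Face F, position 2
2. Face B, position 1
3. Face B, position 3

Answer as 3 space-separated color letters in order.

Answer: B G B

Derivation:
After move 1 (F'): F=GGGG U=WWRR R=YRYR D=OOYY L=OWOW
After move 2 (F'): F=GGGG U=WWYY R=OROR D=WWYY L=OROR
After move 3 (U'): U=WYWY F=ORGG R=GGOR B=ORBB L=BBOR
After move 4 (U'): U=YYWW F=BBGG R=OROR B=GGBB L=OROR
After move 5 (R): R=OORR U=YBWG F=BWGY D=WBYG B=WGYB
After move 6 (F'): F=WYBG U=YBOR R=BOWR D=RRYG L=OGOW
After move 7 (U): U=OYRB F=BOBG R=WGWR B=OGYB L=WYOW
Query 1: F[2] = B
Query 2: B[1] = G
Query 3: B[3] = B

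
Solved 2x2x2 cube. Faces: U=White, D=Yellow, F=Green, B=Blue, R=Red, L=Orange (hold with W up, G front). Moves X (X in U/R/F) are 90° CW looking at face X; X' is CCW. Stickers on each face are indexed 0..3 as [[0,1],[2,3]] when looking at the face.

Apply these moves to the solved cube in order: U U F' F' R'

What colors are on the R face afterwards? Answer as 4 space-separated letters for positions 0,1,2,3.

After move 1 (U): U=WWWW F=RRGG R=BBRR B=OOBB L=GGOO
After move 2 (U): U=WWWW F=BBGG R=OORR B=GGBB L=RROO
After move 3 (F'): F=BGBG U=WWOR R=YOYR D=ROYY L=RWOW
After move 4 (F'): F=GGBB U=WWYY R=OORR D=WWYY L=RROO
After move 5 (R'): R=OROR U=WBYG F=GWBY D=WGYB B=YGWB
Query: R face = OROR

Answer: O R O R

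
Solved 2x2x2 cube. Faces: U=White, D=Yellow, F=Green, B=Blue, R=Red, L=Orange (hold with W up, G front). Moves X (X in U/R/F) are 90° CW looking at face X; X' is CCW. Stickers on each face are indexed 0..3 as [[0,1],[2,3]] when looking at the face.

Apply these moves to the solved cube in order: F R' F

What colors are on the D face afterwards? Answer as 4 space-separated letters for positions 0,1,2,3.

After move 1 (F): F=GGGG U=WWOO R=WRWR D=RRYY L=OYOY
After move 2 (R'): R=RRWW U=WBOB F=GWGO D=RGYG B=YBRB
After move 3 (F): F=GGOW U=WBYY R=ORBW D=WRYG L=OROG
Query: D face = WRYG

Answer: W R Y G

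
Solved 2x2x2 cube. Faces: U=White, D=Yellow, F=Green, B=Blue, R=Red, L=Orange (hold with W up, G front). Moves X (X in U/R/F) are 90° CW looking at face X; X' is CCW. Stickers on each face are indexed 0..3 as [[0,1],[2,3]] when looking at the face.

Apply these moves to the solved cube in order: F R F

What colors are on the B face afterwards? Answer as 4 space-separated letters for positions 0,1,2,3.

Answer: O B W B

Derivation:
After move 1 (F): F=GGGG U=WWOO R=WRWR D=RRYY L=OYOY
After move 2 (R): R=WWRR U=WGOG F=GRGY D=RBYB B=OBWB
After move 3 (F): F=GGYR U=WGYY R=OWGR D=RWYB L=OROB
Query: B face = OBWB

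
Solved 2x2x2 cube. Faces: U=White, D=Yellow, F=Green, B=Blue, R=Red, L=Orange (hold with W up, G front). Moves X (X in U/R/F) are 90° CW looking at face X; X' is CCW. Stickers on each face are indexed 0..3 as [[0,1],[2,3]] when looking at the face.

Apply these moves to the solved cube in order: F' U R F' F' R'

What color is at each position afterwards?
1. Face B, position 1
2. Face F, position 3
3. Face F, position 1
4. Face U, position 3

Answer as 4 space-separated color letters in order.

After move 1 (F'): F=GGGG U=WWRR R=YRYR D=OOYY L=OWOW
After move 2 (U): U=RWRW F=YRGG R=BBYR B=OWBB L=GGOW
After move 3 (R): R=YBRB U=RRRG F=YOGY D=OBYO B=WWWB
After move 4 (F'): F=OYYG U=RRYR R=BBOB D=GWYO L=GGOR
After move 5 (F'): F=YGOY U=RRBO R=WBGB D=GRYO L=GROY
After move 6 (R'): R=BBWG U=RWBW F=YROO D=GGYY B=OWRB
Query 1: B[1] = W
Query 2: F[3] = O
Query 3: F[1] = R
Query 4: U[3] = W

Answer: W O R W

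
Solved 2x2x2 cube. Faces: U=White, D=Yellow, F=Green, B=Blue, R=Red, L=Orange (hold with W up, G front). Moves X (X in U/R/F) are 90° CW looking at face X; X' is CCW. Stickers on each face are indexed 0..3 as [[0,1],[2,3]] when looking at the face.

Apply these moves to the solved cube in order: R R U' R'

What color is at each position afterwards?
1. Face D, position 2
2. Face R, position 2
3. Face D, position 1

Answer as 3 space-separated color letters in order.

After move 1 (R): R=RRRR U=WGWG F=GYGY D=YBYB B=WBWB
After move 2 (R): R=RRRR U=WYWY F=GBGB D=YWYW B=GBGB
After move 3 (U'): U=YYWW F=OOGB R=GBRR B=RRGB L=GBOO
After move 4 (R'): R=BRGR U=YGWR F=OYGW D=YOYB B=WRWB
Query 1: D[2] = Y
Query 2: R[2] = G
Query 3: D[1] = O

Answer: Y G O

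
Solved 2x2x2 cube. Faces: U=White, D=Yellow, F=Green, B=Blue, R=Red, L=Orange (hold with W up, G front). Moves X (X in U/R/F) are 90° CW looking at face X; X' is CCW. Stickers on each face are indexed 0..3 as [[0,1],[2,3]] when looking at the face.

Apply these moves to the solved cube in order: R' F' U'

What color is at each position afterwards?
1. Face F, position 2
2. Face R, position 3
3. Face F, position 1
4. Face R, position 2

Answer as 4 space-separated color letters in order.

Answer: G R B Y

Derivation:
After move 1 (R'): R=RRRR U=WBWB F=GWGW D=YGYG B=YBYB
After move 2 (F'): F=WWGG U=WBRR R=GRYR D=OOYG L=OBOW
After move 3 (U'): U=BRWR F=OBGG R=WWYR B=GRYB L=YBOW
Query 1: F[2] = G
Query 2: R[3] = R
Query 3: F[1] = B
Query 4: R[2] = Y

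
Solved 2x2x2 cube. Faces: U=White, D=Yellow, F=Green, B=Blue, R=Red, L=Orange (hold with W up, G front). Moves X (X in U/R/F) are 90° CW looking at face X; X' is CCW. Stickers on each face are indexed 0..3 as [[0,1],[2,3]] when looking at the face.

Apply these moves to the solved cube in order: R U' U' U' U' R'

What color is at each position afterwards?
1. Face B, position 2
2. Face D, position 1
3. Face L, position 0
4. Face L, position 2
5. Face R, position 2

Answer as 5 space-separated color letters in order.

Answer: B Y O O R

Derivation:
After move 1 (R): R=RRRR U=WGWG F=GYGY D=YBYB B=WBWB
After move 2 (U'): U=GGWW F=OOGY R=GYRR B=RRWB L=WBOO
After move 3 (U'): U=GWGW F=WBGY R=OORR B=GYWB L=RROO
After move 4 (U'): U=WWGG F=RRGY R=WBRR B=OOWB L=GYOO
After move 5 (U'): U=WGWG F=GYGY R=RRRR B=WBWB L=OOOO
After move 6 (R'): R=RRRR U=WWWW F=GGGG D=YYYY B=BBBB
Query 1: B[2] = B
Query 2: D[1] = Y
Query 3: L[0] = O
Query 4: L[2] = O
Query 5: R[2] = R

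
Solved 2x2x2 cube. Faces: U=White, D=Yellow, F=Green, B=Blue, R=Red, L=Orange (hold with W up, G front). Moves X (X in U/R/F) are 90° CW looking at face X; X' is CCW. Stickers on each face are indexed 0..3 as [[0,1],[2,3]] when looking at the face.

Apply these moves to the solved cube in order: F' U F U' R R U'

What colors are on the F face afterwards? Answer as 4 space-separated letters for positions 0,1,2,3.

After move 1 (F'): F=GGGG U=WWRR R=YRYR D=OOYY L=OWOW
After move 2 (U): U=RWRW F=YRGG R=BBYR B=OWBB L=GGOW
After move 3 (F): F=GYGR U=RWWG R=RBWR D=YBYY L=GOOO
After move 4 (U'): U=WGRW F=GOGR R=GYWR B=RBBB L=OWOO
After move 5 (R): R=WGRY U=WORR F=GBGY D=YBYR B=WBGB
After move 6 (R): R=RWYG U=WBRY F=GBGR D=YGYW B=RBOB
After move 7 (U'): U=BYWR F=OWGR R=GBYG B=RWOB L=RBOO
Query: F face = OWGR

Answer: O W G R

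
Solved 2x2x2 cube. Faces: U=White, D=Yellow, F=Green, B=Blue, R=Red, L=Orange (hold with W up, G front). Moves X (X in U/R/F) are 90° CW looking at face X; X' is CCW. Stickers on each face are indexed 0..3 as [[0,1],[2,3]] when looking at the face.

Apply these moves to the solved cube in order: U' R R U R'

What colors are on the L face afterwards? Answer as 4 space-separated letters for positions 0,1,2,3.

After move 1 (U'): U=WWWW F=OOGG R=GGRR B=RRBB L=BBOO
After move 2 (R): R=RGRG U=WOWG F=OYGY D=YBYR B=WRWB
After move 3 (R): R=RRGG U=WYWY F=OBGR D=YWYW B=GROB
After move 4 (U): U=WWYY F=RRGR R=GRGG B=BBOB L=OBOO
After move 5 (R'): R=RGGG U=WOYB F=RWGY D=YRYR B=WBWB
Query: L face = OBOO

Answer: O B O O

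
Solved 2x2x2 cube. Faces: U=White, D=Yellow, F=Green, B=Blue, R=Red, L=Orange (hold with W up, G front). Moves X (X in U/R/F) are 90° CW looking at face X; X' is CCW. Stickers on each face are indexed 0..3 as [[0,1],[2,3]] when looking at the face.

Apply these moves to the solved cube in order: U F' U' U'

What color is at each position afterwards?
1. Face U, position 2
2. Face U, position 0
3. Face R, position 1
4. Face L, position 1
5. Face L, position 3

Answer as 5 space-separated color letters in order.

Answer: W R W B W

Derivation:
After move 1 (U): U=WWWW F=RRGG R=BBRR B=OOBB L=GGOO
After move 2 (F'): F=RGRG U=WWBR R=YBYR D=GOYY L=GWOW
After move 3 (U'): U=WRWB F=GWRG R=RGYR B=YBBB L=OOOW
After move 4 (U'): U=RBWW F=OORG R=GWYR B=RGBB L=YBOW
Query 1: U[2] = W
Query 2: U[0] = R
Query 3: R[1] = W
Query 4: L[1] = B
Query 5: L[3] = W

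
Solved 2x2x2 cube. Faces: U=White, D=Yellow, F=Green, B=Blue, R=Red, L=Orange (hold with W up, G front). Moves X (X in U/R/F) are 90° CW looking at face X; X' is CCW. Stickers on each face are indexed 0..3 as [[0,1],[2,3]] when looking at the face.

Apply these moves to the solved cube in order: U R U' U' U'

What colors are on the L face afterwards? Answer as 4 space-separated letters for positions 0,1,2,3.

Answer: R Y O O

Derivation:
After move 1 (U): U=WWWW F=RRGG R=BBRR B=OOBB L=GGOO
After move 2 (R): R=RBRB U=WRWG F=RYGY D=YBYO B=WOWB
After move 3 (U'): U=RGWW F=GGGY R=RYRB B=RBWB L=WOOO
After move 4 (U'): U=GWRW F=WOGY R=GGRB B=RYWB L=RBOO
After move 5 (U'): U=WWGR F=RBGY R=WORB B=GGWB L=RYOO
Query: L face = RYOO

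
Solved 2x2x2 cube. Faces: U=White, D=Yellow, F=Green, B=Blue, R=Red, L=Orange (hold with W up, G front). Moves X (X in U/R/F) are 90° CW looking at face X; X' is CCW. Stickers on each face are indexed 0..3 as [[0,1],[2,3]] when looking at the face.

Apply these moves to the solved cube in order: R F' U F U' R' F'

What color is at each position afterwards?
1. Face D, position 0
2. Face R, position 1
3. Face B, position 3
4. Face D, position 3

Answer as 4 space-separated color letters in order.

After move 1 (R): R=RRRR U=WGWG F=GYGY D=YBYB B=WBWB
After move 2 (F'): F=YYGG U=WGRR R=BRYR D=OOYB L=OGOW
After move 3 (U): U=RWRG F=BRGG R=WBYR B=OGWB L=YYOW
After move 4 (F): F=GBGR U=RWWY R=RBGR D=YWYB L=YOOO
After move 5 (U'): U=WYRW F=YOGR R=GBGR B=RBWB L=OGOO
After move 6 (R'): R=BRGG U=WWRR F=YYGW D=YOYR B=BBWB
After move 7 (F'): F=YWYG U=WWBG R=ORYG D=GOYR L=OROR
Query 1: D[0] = G
Query 2: R[1] = R
Query 3: B[3] = B
Query 4: D[3] = R

Answer: G R B R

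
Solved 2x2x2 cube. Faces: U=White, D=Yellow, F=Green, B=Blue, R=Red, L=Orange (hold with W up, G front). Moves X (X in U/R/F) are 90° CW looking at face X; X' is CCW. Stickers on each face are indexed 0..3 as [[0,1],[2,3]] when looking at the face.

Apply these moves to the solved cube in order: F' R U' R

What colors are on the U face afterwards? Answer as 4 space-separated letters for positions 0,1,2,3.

Answer: G W W Y

Derivation:
After move 1 (F'): F=GGGG U=WWRR R=YRYR D=OOYY L=OWOW
After move 2 (R): R=YYRR U=WGRG F=GOGY D=OBYB B=RBWB
After move 3 (U'): U=GGWR F=OWGY R=GORR B=YYWB L=RBOW
After move 4 (R): R=RGRO U=GWWY F=OBGB D=OWYY B=RYGB
Query: U face = GWWY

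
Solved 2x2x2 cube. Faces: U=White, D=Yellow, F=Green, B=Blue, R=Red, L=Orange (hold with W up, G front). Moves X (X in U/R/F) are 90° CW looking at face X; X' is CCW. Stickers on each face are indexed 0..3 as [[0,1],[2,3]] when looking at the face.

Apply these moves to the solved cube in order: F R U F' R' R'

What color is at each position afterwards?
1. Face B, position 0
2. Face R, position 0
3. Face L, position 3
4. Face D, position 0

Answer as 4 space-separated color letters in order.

Answer: G R G R

Derivation:
After move 1 (F): F=GGGG U=WWOO R=WRWR D=RRYY L=OYOY
After move 2 (R): R=WWRR U=WGOG F=GRGY D=RBYB B=OBWB
After move 3 (U): U=OWGG F=WWGY R=OBRR B=OYWB L=GROY
After move 4 (F'): F=WYWG U=OWOR R=BBRR D=RYYB L=GGOG
After move 5 (R'): R=BRBR U=OWOO F=WWWR D=RYYG B=BYYB
After move 6 (R'): R=RRBB U=OYOB F=WWWO D=RWYR B=GYYB
Query 1: B[0] = G
Query 2: R[0] = R
Query 3: L[3] = G
Query 4: D[0] = R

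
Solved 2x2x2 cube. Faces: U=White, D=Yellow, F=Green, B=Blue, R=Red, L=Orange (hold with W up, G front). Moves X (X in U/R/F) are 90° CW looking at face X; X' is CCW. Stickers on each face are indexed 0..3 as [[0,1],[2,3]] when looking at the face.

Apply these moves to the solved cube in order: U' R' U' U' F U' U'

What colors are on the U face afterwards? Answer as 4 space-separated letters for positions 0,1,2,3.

Answer: R O W R

Derivation:
After move 1 (U'): U=WWWW F=OOGG R=GGRR B=RRBB L=BBOO
After move 2 (R'): R=GRGR U=WBWR F=OWGW D=YOYG B=YRYB
After move 3 (U'): U=BRWW F=BBGW R=OWGR B=GRYB L=YROO
After move 4 (U'): U=RWBW F=YRGW R=BBGR B=OWYB L=GROO
After move 5 (F): F=GYWR U=RWOR R=BBWR D=GBYG L=GYOO
After move 6 (U'): U=WRRO F=GYWR R=GYWR B=BBYB L=OWOO
After move 7 (U'): U=ROWR F=OWWR R=GYWR B=GYYB L=BBOO
Query: U face = ROWR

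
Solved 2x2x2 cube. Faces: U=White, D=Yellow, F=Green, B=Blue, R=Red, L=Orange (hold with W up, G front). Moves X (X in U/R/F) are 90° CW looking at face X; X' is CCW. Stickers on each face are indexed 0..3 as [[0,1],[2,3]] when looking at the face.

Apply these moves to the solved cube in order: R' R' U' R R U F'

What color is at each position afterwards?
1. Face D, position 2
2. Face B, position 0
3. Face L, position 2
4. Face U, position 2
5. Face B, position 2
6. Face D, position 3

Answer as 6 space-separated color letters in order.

Answer: Y G O B O W

Derivation:
After move 1 (R'): R=RRRR U=WBWB F=GWGW D=YGYG B=YBYB
After move 2 (R'): R=RRRR U=WYWY F=GBGB D=YWYW B=GBGB
After move 3 (U'): U=YYWW F=OOGB R=GBRR B=RRGB L=GBOO
After move 4 (R): R=RGRB U=YOWB F=OWGW D=YGYR B=WRYB
After move 5 (R): R=RRBG U=YWWW F=OGGR D=YYYW B=BROB
After move 6 (U): U=WYWW F=RRGR R=BRBG B=GBOB L=OGOO
After move 7 (F'): F=RRRG U=WYBB R=YRYG D=GOYW L=OWOW
Query 1: D[2] = Y
Query 2: B[0] = G
Query 3: L[2] = O
Query 4: U[2] = B
Query 5: B[2] = O
Query 6: D[3] = W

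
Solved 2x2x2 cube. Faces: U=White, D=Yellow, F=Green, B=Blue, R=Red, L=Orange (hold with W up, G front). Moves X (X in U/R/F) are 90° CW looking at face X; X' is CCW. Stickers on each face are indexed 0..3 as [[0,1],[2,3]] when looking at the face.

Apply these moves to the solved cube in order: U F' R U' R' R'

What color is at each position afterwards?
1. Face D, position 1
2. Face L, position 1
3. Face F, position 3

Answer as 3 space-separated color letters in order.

After move 1 (U): U=WWWW F=RRGG R=BBRR B=OOBB L=GGOO
After move 2 (F'): F=RGRG U=WWBR R=YBYR D=GOYY L=GWOW
After move 3 (R): R=YYRB U=WGBG F=RORY D=GBYO B=ROWB
After move 4 (U'): U=GGWB F=GWRY R=RORB B=YYWB L=ROOW
After move 5 (R'): R=OBRR U=GWWY F=GGRB D=GWYY B=OYBB
After move 6 (R'): R=BROR U=GBWO F=GWRY D=GGYB B=YYWB
Query 1: D[1] = G
Query 2: L[1] = O
Query 3: F[3] = Y

Answer: G O Y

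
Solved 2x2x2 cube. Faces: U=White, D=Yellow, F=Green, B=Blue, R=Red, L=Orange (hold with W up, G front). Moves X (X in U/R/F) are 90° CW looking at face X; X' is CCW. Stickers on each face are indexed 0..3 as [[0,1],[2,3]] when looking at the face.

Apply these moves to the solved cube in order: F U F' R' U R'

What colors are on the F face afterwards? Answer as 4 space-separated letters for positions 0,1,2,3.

Answer: B O W B

Derivation:
After move 1 (F): F=GGGG U=WWOO R=WRWR D=RRYY L=OYOY
After move 2 (U): U=OWOW F=WRGG R=BBWR B=OYBB L=GGOY
After move 3 (F'): F=RGWG U=OWBW R=RBRR D=GYYY L=GWOO
After move 4 (R'): R=BRRR U=OBBO F=RWWW D=GGYG B=YYYB
After move 5 (U): U=BOOB F=BRWW R=YYRR B=GWYB L=RWOO
After move 6 (R'): R=YRYR U=BYOG F=BOWB D=GRYW B=GWGB
Query: F face = BOWB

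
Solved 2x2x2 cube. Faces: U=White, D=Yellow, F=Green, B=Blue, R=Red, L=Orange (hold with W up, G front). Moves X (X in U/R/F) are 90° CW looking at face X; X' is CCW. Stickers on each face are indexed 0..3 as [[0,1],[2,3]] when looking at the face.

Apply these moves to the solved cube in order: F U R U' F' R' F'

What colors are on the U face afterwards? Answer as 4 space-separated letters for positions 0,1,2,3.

Answer: R W R B

Derivation:
After move 1 (F): F=GGGG U=WWOO R=WRWR D=RRYY L=OYOY
After move 2 (U): U=OWOW F=WRGG R=BBWR B=OYBB L=GGOY
After move 3 (R): R=WBRB U=OROG F=WRGY D=RBYO B=WYWB
After move 4 (U'): U=RGOO F=GGGY R=WRRB B=WBWB L=WYOY
After move 5 (F'): F=GYGG U=RGWR R=BRRB D=YYYO L=WOOO
After move 6 (R'): R=RBBR U=RWWW F=GGGR D=YYYG B=OBYB
After move 7 (F'): F=GRGG U=RWRB R=YBYR D=OOYG L=WWOW
Query: U face = RWRB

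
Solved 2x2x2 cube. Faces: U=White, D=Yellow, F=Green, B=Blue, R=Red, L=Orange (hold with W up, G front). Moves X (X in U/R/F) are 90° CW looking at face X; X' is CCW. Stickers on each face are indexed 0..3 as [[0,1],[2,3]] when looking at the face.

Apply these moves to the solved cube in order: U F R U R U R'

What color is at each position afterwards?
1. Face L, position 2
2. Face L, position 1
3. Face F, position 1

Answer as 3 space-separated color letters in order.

Answer: O B O

Derivation:
After move 1 (U): U=WWWW F=RRGG R=BBRR B=OOBB L=GGOO
After move 2 (F): F=GRGR U=WWOG R=WBWR D=RBYY L=GYOY
After move 3 (R): R=WWRB U=WROR F=GBGY D=RBYO B=GOWB
After move 4 (U): U=OWRR F=WWGY R=GORB B=GYWB L=GBOY
After move 5 (R): R=RGBO U=OWRY F=WBGO D=RWYG B=RYWB
After move 6 (U): U=ROYW F=RGGO R=RYBO B=GBWB L=WBOY
After move 7 (R'): R=YORB U=RWYG F=ROGW D=RGYO B=GBWB
Query 1: L[2] = O
Query 2: L[1] = B
Query 3: F[1] = O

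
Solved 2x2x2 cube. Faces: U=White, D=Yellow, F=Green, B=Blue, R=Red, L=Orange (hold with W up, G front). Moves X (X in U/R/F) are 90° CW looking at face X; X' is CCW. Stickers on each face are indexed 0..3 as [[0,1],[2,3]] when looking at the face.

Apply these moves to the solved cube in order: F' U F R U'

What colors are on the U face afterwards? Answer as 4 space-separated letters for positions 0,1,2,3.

After move 1 (F'): F=GGGG U=WWRR R=YRYR D=OOYY L=OWOW
After move 2 (U): U=RWRW F=YRGG R=BBYR B=OWBB L=GGOW
After move 3 (F): F=GYGR U=RWWG R=RBWR D=YBYY L=GOOO
After move 4 (R): R=WRRB U=RYWR F=GBGY D=YBYO B=GWWB
After move 5 (U'): U=YRRW F=GOGY R=GBRB B=WRWB L=GWOO
Query: U face = YRRW

Answer: Y R R W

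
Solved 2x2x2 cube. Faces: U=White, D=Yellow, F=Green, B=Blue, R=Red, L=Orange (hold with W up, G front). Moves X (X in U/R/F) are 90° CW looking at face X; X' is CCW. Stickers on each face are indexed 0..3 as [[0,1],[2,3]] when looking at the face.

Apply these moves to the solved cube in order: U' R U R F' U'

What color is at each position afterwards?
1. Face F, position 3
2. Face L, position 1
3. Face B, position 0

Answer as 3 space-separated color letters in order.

Answer: G B W

Derivation:
After move 1 (U'): U=WWWW F=OOGG R=GGRR B=RRBB L=BBOO
After move 2 (R): R=RGRG U=WOWG F=OYGY D=YBYR B=WRWB
After move 3 (U): U=WWGO F=RGGY R=WRRG B=BBWB L=OYOO
After move 4 (R): R=RWGR U=WGGY F=RBGR D=YWYB B=OBWB
After move 5 (F'): F=BRRG U=WGRG R=WWYR D=YOYB L=OYOG
After move 6 (U'): U=GGWR F=OYRG R=BRYR B=WWWB L=OBOG
Query 1: F[3] = G
Query 2: L[1] = B
Query 3: B[0] = W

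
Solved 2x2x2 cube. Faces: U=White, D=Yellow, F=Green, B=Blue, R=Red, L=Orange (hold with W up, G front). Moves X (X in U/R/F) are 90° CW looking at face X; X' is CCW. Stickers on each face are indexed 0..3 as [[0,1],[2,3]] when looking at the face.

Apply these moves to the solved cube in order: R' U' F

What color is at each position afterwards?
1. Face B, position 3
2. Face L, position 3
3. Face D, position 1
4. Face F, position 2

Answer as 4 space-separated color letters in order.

After move 1 (R'): R=RRRR U=WBWB F=GWGW D=YGYG B=YBYB
After move 2 (U'): U=BBWW F=OOGW R=GWRR B=RRYB L=YBOO
After move 3 (F): F=GOWO U=BBOB R=WWWR D=RGYG L=YYOG
Query 1: B[3] = B
Query 2: L[3] = G
Query 3: D[1] = G
Query 4: F[2] = W

Answer: B G G W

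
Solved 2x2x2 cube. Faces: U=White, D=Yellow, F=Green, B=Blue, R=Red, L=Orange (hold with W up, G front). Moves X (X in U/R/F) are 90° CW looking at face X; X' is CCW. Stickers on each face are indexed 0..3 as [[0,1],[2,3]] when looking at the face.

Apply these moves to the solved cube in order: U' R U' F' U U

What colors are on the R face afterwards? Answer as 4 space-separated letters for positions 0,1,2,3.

After move 1 (U'): U=WWWW F=OOGG R=GGRR B=RRBB L=BBOO
After move 2 (R): R=RGRG U=WOWG F=OYGY D=YBYR B=WRWB
After move 3 (U'): U=OGWW F=BBGY R=OYRG B=RGWB L=WROO
After move 4 (F'): F=BYBG U=OGOR R=BYYG D=ROYR L=WWOW
After move 5 (U): U=OORG F=BYBG R=RGYG B=WWWB L=BYOW
After move 6 (U): U=ROGO F=RGBG R=WWYG B=BYWB L=BYOW
Query: R face = WWYG

Answer: W W Y G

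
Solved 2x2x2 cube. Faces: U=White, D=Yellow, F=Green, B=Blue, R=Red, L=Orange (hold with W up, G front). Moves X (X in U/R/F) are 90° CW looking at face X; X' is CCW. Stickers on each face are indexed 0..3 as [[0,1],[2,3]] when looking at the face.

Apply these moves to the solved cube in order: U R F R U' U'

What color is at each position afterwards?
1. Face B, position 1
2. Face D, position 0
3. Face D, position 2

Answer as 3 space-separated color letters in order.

Answer: R R Y

Derivation:
After move 1 (U): U=WWWW F=RRGG R=BBRR B=OOBB L=GGOO
After move 2 (R): R=RBRB U=WRWG F=RYGY D=YBYO B=WOWB
After move 3 (F): F=GRYY U=WROG R=WBGB D=RRYO L=GYOB
After move 4 (R): R=GWBB U=WROY F=GRYO D=RWYW B=GORB
After move 5 (U'): U=RYWO F=GYYO R=GRBB B=GWRB L=GOOB
After move 6 (U'): U=YORW F=GOYO R=GYBB B=GRRB L=GWOB
Query 1: B[1] = R
Query 2: D[0] = R
Query 3: D[2] = Y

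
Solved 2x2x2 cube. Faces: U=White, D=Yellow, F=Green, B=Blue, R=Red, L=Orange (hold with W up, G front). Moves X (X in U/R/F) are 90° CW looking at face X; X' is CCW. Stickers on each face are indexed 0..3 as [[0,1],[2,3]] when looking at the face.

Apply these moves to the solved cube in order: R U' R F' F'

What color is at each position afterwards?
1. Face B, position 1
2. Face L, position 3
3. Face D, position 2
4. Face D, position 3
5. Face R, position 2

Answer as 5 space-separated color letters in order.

Answer: R R Y R B

Derivation:
After move 1 (R): R=RRRR U=WGWG F=GYGY D=YBYB B=WBWB
After move 2 (U'): U=GGWW F=OOGY R=GYRR B=RRWB L=WBOO
After move 3 (R): R=RGRY U=GOWY F=OBGB D=YWYR B=WRGB
After move 4 (F'): F=BBOG U=GORR R=WGYY D=BOYR L=WYOW
After move 5 (F'): F=BGBO U=GOWY R=OGBY D=YWYR L=WROR
Query 1: B[1] = R
Query 2: L[3] = R
Query 3: D[2] = Y
Query 4: D[3] = R
Query 5: R[2] = B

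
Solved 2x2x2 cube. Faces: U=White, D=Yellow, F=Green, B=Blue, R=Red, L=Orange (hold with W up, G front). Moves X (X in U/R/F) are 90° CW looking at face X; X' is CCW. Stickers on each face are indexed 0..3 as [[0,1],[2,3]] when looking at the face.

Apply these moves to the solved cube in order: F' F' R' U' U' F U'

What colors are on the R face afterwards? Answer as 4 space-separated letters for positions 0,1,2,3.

Answer: G Y W O

Derivation:
After move 1 (F'): F=GGGG U=WWRR R=YRYR D=OOYY L=OWOW
After move 2 (F'): F=GGGG U=WWYY R=OROR D=WWYY L=OROR
After move 3 (R'): R=RROO U=WBYB F=GWGY D=WGYG B=YBWB
After move 4 (U'): U=BBWY F=ORGY R=GWOO B=RRWB L=YBOR
After move 5 (U'): U=BYBW F=YBGY R=OROO B=GWWB L=RROR
After move 6 (F): F=GYYB U=BYRR R=BRWO D=OOYG L=RWOG
After move 7 (U'): U=YRBR F=RWYB R=GYWO B=BRWB L=GWOG
Query: R face = GYWO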